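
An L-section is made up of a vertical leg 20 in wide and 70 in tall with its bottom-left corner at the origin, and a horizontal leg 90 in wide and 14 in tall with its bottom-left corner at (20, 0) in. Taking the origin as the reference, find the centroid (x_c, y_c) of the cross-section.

x_c = 36.05 in, y_c = 21.74 in

Part | A | x̄ᵢ | ȳᵢ | A·x̄ᵢ | A·ȳᵢ
vertical leg | 1400.00 | 10.00 | 35.00 | 14000.00 | 49000.00
horizontal leg | 1260.00 | 65.00 | 7.00 | 81900.00 | 8820.00
Σ | 2660.00 |  |  | 95900.00 | 57820.00
x_c = 95900.00 / 2660.00 = 36.05 in
y_c = 57820.00 / 2660.00 = 21.74 in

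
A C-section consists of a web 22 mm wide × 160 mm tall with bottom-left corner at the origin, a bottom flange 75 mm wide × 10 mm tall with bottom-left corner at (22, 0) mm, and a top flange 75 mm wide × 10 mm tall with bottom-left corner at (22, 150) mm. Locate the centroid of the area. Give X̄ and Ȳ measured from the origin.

X̄ = 25.49 mm, Ȳ = 80.00 mm

web: A = 22 × 160 = 3520.00, centroid at (11.00, 80.00).
bottom flange: A = 75 × 10 = 750.00, centroid at (59.50, 5.00).
top flange: A = 75 × 10 = 750.00, centroid at (59.50, 155.00).
ΣA = 5020.00 mm²
ΣAX̄ = (3520.00)(11.00) + (750.00)(59.50) + (750.00)(59.50) = 127970.00 mm³
ΣAȲ = (3520.00)(80.00) + (750.00)(5.00) + (750.00)(155.00) = 401600.00 mm³
X̄ = 127970.00 / 5020.00 = 25.49 mm
Ȳ = 401600.00 / 5020.00 = 80.00 mm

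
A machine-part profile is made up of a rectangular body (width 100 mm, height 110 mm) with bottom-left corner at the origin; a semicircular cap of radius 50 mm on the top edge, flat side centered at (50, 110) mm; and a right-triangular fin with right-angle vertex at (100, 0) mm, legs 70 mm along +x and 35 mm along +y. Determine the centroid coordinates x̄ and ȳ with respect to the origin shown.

x̄ = 55.56 mm, ȳ = 70.24 mm

rectangular body: A = 100 × 110 = 11000.00, centroid at (50.00, 55.00).
semicircular top: A = ½π·50² = 3926.99, centroid at (50.00, 131.22).
triangular fin: A = ½·70·35 = 1225.00, centroid at (123.33, 11.67).
ΣA = 16151.99 mm², ΣAx̄ = 897432.87 mm³, ΣAȳ = 1134593.99 mm³.
x̄ = 897432.87/16151.99 = 55.56 mm; ȳ = 1134593.99/16151.99 = 70.24 mm.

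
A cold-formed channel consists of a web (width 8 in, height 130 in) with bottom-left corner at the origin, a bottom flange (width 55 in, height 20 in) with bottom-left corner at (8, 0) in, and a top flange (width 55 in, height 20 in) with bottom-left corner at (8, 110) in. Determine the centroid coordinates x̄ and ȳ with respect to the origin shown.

web: A = 8 × 130 = 1040.00, centroid at (4.00, 65.00).
bottom flange: A = 55 × 20 = 1100.00, centroid at (35.50, 10.00).
top flange: A = 55 × 20 = 1100.00, centroid at (35.50, 120.00).
ΣA = 3240.00 in², ΣAx̄ = 82260.00 in³, ΣAȳ = 210600.00 in³.
x̄ = 82260.00/3240.00 = 25.39 in; ȳ = 210600.00/3240.00 = 65.00 in.

x̄ = 25.39 in, ȳ = 65.00 in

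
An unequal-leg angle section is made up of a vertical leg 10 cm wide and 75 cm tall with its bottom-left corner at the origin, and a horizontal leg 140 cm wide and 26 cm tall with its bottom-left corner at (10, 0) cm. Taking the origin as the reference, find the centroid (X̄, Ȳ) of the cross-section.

X̄ = 67.19 cm, Ȳ = 17.19 cm

Part | A | x̄ᵢ | ȳᵢ | A·x̄ᵢ | A·ȳᵢ
vertical leg | 750.00 | 5.00 | 37.50 | 3750.00 | 28125.00
horizontal leg | 3640.00 | 80.00 | 13.00 | 291200.00 | 47320.00
Σ | 4390.00 |  |  | 294950.00 | 75445.00
X̄ = 294950.00 / 4390.00 = 67.19 cm
Ȳ = 75445.00 / 4390.00 = 17.19 cm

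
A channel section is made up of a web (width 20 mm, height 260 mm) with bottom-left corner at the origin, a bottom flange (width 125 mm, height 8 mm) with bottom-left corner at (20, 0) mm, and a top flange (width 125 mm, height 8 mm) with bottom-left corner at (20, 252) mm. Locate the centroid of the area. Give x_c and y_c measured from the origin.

web: A = 20 × 260 = 5200.00, centroid at (10.00, 130.00).
bottom flange: A = 125 × 8 = 1000.00, centroid at (82.50, 4.00).
top flange: A = 125 × 8 = 1000.00, centroid at (82.50, 256.00).
ΣA = 7200.00 mm²
ΣAx_c = (5200.00)(10.00) + (1000.00)(82.50) + (1000.00)(82.50) = 217000.00 mm³
ΣAy_c = (5200.00)(130.00) + (1000.00)(4.00) + (1000.00)(256.00) = 936000.00 mm³
x_c = 217000.00 / 7200.00 = 30.14 mm
y_c = 936000.00 / 7200.00 = 130.00 mm

x_c = 30.14 mm, y_c = 130.00 mm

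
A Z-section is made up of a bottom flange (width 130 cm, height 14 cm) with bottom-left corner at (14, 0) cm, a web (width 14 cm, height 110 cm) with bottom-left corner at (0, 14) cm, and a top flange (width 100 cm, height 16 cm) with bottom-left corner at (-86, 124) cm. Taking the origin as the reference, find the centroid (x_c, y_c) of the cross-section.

x_c = 19.55 cm, y_c = 66.57 cm

bottom flange: A = 130 × 14 = 1820.00, centroid at (79.00, 7.00).
web: A = 14 × 110 = 1540.00, centroid at (7.00, 69.00).
top flange: A = 100 × 16 = 1600.00, centroid at (-36.00, 132.00).
ΣA = 4960.00 cm²
ΣAx_c = (1820.00)(79.00) + (1540.00)(7.00) + (1600.00)(-36.00) = 96960.00 cm³
ΣAy_c = (1820.00)(7.00) + (1540.00)(69.00) + (1600.00)(132.00) = 330200.00 cm³
x_c = 96960.00 / 4960.00 = 19.55 cm
y_c = 330200.00 / 4960.00 = 66.57 cm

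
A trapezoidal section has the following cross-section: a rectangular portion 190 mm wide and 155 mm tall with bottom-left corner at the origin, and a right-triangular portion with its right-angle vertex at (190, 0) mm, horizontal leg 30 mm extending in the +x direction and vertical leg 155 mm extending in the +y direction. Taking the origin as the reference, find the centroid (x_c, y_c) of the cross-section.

x_c = 102.68 mm, y_c = 75.61 mm

rectangular portion: A = 190 × 155 = 29450.00, centroid at (95.00, 77.50).
triangular portion: A = ½·30·155 = 2325.00, centroid at (200.00, 51.67).
ΣA = 31775.00 mm², ΣAx_c = 3262750.00 mm³, ΣAy_c = 2402500.00 mm³.
x_c = 3262750.00/31775.00 = 102.68 mm; y_c = 2402500.00/31775.00 = 75.61 mm.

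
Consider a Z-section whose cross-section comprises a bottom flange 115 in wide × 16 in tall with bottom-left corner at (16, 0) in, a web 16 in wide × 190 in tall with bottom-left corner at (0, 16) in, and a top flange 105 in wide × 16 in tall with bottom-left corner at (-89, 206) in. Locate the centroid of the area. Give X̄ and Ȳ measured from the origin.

Part | A | x̄ᵢ | ȳᵢ | A·x̄ᵢ | A·ȳᵢ
bottom flange | 1840.00 | 73.50 | 8.00 | 135240.00 | 14720.00
web | 3040.00 | 8.00 | 111.00 | 24320.00 | 337440.00
top flange | 1680.00 | -36.50 | 214.00 | -61320.00 | 359520.00
Σ | 6560.00 |  |  | 98240.00 | 711680.00
X̄ = 98240.00 / 6560.00 = 14.98 in
Ȳ = 711680.00 / 6560.00 = 108.49 in

X̄ = 14.98 in, Ȳ = 108.49 in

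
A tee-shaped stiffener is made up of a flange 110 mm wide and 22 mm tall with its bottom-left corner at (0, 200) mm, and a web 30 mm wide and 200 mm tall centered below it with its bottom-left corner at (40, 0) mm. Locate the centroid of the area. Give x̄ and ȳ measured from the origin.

web: A = 30 × 200 = 6000.00, centroid at (55.00, 100.00).
flange: A = 110 × 22 = 2420.00, centroid at (55.00, 211.00).
ΣA = 8420.00 mm², ΣAx̄ = 463100.00 mm³, ΣAȳ = 1110620.00 mm³.
x̄ = 463100.00/8420.00 = 55.00 mm; ȳ = 1110620.00/8420.00 = 131.90 mm.

x̄ = 55.00 mm, ȳ = 131.90 mm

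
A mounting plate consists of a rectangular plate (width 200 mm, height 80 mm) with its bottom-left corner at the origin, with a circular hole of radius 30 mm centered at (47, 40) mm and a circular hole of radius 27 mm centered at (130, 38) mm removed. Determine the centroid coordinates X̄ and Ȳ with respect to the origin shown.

Part | A | x̄ᵢ | ȳᵢ | A·x̄ᵢ | A·ȳᵢ
plate | 16000.00 | 100.00 | 40.00 | 1600000.00 | 640000.00
hole 1 | -2827.43 | 47.00 | 40.00 | -132889.37 | -113097.34
hole 2 | -2290.22 | 130.00 | 38.00 | -297728.74 | -87028.40
Σ | 10882.35 |  |  | 1169381.89 | 439874.26
X̄ = 1169381.89 / 10882.35 = 107.46 mm
Ȳ = 439874.26 / 10882.35 = 40.42 mm

X̄ = 107.46 mm, Ȳ = 40.42 mm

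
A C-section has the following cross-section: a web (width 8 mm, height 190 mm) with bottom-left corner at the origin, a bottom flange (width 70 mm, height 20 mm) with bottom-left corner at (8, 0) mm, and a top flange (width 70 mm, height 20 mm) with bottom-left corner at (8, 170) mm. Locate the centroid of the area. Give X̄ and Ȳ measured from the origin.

Part | A | x̄ᵢ | ȳᵢ | A·x̄ᵢ | A·ȳᵢ
web | 1520.00 | 4.00 | 95.00 | 6080.00 | 144400.00
bottom flange | 1400.00 | 43.00 | 10.00 | 60200.00 | 14000.00
top flange | 1400.00 | 43.00 | 180.00 | 60200.00 | 252000.00
Σ | 4320.00 |  |  | 126480.00 | 410400.00
X̄ = 126480.00 / 4320.00 = 29.28 mm
Ȳ = 410400.00 / 4320.00 = 95.00 mm

X̄ = 29.28 mm, Ȳ = 95.00 mm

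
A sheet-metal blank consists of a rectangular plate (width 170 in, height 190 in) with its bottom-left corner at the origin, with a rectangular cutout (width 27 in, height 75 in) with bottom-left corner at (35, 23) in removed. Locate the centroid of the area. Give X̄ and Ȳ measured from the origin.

X̄ = 87.44 in, Ȳ = 97.31 in

plate: A = 170 × 190 = 32300.00, centroid at (85.00, 95.00).
hole: A = −(27 × 75) = -2025.00, centroid at (48.50, 60.50).
ΣA = 30275.00 in², ΣAX̄ = 2647287.50 in³, ΣAȲ = 2945987.50 in³.
X̄ = 2647287.50/30275.00 = 87.44 in; Ȳ = 2945987.50/30275.00 = 97.31 in.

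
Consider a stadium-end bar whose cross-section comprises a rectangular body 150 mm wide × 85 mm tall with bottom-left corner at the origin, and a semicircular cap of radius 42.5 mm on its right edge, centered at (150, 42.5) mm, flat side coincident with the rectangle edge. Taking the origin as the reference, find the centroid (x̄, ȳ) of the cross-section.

x̄ = 91.94 mm, ȳ = 42.50 mm

Part | A | x̄ᵢ | ȳᵢ | A·x̄ᵢ | A·ȳᵢ
rectangular body | 12750.00 | 75.00 | 42.50 | 956250.00 | 541875.00
semicircular end | 2837.25 | 168.04 | 42.50 | 476764.71 | 120583.16
Σ | 15587.25 |  |  | 1433014.71 | 662458.16
x̄ = 1433014.71 / 15587.25 = 91.94 mm
ȳ = 662458.16 / 15587.25 = 42.50 mm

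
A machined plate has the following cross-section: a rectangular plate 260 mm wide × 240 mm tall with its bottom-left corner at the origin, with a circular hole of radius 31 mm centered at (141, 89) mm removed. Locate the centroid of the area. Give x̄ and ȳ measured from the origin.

x̄ = 129.44 mm, ȳ = 121.58 mm

plate: A = 260 × 240 = 62400.00, centroid at (130.00, 120.00).
hole: A = −π·31² = -3019.07, centroid at (141.00, 89.00).
ΣA = 59380.93 mm², ΣAx̄ = 7686311.05 mm³, ΣAȳ = 7219302.72 mm³.
x̄ = 7686311.05/59380.93 = 129.44 mm; ȳ = 7219302.72/59380.93 = 121.58 mm.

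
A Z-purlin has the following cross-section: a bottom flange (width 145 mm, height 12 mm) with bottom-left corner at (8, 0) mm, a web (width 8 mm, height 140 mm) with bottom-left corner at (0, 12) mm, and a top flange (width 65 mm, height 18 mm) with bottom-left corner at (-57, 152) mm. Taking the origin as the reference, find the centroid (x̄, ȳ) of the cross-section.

Part | A | x̄ᵢ | ȳᵢ | A·x̄ᵢ | A·ȳᵢ
bottom flange | 1740.00 | 80.50 | 6.00 | 140070.00 | 10440.00
web | 1120.00 | 4.00 | 82.00 | 4480.00 | 91840.00
top flange | 1170.00 | -24.50 | 161.00 | -28665.00 | 188370.00
Σ | 4030.00 |  |  | 115885.00 | 290650.00
x̄ = 115885.00 / 4030.00 = 28.76 mm
ȳ = 290650.00 / 4030.00 = 72.12 mm

x̄ = 28.76 mm, ȳ = 72.12 mm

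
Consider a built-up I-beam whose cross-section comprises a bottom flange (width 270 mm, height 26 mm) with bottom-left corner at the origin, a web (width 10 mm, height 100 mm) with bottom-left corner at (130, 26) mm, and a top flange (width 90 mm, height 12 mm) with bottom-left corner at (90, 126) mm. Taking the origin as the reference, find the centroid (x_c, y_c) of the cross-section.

x_c = 135.00 mm, y_c = 34.05 mm

bottom flange: A = 270 × 26 = 7020.00, centroid at (135.00, 13.00).
web: A = 10 × 100 = 1000.00, centroid at (135.00, 76.00).
top flange: A = 90 × 12 = 1080.00, centroid at (135.00, 132.00).
ΣA = 9100.00 mm², ΣAx_c = 1228500.00 mm³, ΣAy_c = 309820.00 mm³.
x_c = 1228500.00/9100.00 = 135.00 mm; y_c = 309820.00/9100.00 = 34.05 mm.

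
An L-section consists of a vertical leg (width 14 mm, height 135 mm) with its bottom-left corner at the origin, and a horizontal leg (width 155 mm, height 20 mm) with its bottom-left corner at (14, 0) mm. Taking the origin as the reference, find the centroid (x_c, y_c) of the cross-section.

vertical leg: A = 14 × 135 = 1890.00, centroid at (7.00, 67.50).
horizontal leg: A = 155 × 20 = 3100.00, centroid at (91.50, 10.00).
ΣA = 4990.00 mm²
ΣAx_c = (1890.00)(7.00) + (3100.00)(91.50) = 296880.00 mm³
ΣAy_c = (1890.00)(67.50) + (3100.00)(10.00) = 158575.00 mm³
x_c = 296880.00 / 4990.00 = 59.49 mm
y_c = 158575.00 / 4990.00 = 31.78 mm

x_c = 59.49 mm, y_c = 31.78 mm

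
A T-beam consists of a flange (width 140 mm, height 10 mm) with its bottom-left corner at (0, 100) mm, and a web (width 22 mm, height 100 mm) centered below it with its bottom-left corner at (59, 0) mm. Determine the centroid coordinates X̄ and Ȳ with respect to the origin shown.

Part | A | x̄ᵢ | ȳᵢ | A·x̄ᵢ | A·ȳᵢ
web | 2200.00 | 70.00 | 50.00 | 154000.00 | 110000.00
flange | 1400.00 | 70.00 | 105.00 | 98000.00 | 147000.00
Σ | 3600.00 |  |  | 252000.00 | 257000.00
X̄ = 252000.00 / 3600.00 = 70.00 mm
Ȳ = 257000.00 / 3600.00 = 71.39 mm

X̄ = 70.00 mm, Ȳ = 71.39 mm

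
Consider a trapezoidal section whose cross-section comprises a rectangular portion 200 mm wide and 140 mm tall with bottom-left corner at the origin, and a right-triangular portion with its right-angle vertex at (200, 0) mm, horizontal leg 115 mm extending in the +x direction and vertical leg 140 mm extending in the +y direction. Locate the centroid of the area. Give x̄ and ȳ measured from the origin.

x̄ = 130.89 mm, ȳ = 64.79 mm

Part | A | x̄ᵢ | ȳᵢ | A·x̄ᵢ | A·ȳᵢ
rectangular portion | 28000.00 | 100.00 | 70.00 | 2800000.00 | 1960000.00
triangular portion | 8050.00 | 238.33 | 46.67 | 1918583.33 | 375666.67
Σ | 36050.00 |  |  | 4718583.33 | 2335666.67
x̄ = 4718583.33 / 36050.00 = 130.89 mm
ȳ = 2335666.67 / 36050.00 = 64.79 mm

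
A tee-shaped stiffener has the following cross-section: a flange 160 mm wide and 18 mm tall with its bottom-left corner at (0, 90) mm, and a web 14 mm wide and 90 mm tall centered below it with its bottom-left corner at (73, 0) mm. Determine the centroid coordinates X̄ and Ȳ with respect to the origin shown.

X̄ = 80.00 mm, Ȳ = 82.57 mm

web: A = 14 × 90 = 1260.00, centroid at (80.00, 45.00).
flange: A = 160 × 18 = 2880.00, centroid at (80.00, 99.00).
ΣA = 4140.00 mm²
ΣAX̄ = (1260.00)(80.00) + (2880.00)(80.00) = 331200.00 mm³
ΣAȲ = (1260.00)(45.00) + (2880.00)(99.00) = 341820.00 mm³
X̄ = 331200.00 / 4140.00 = 80.00 mm
Ȳ = 341820.00 / 4140.00 = 82.57 mm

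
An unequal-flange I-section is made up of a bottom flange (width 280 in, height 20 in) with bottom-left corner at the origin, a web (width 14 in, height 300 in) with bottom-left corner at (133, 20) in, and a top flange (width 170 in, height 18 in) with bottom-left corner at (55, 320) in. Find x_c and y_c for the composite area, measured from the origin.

x_c = 140.00 in, y_c = 138.16 in

Part | A | x̄ᵢ | ȳᵢ | A·x̄ᵢ | A·ȳᵢ
bottom flange | 5600.00 | 140.00 | 10.00 | 784000.00 | 56000.00
web | 4200.00 | 140.00 | 170.00 | 588000.00 | 714000.00
top flange | 3060.00 | 140.00 | 329.00 | 428400.00 | 1006740.00
Σ | 12860.00 |  |  | 1800400.00 | 1776740.00
x_c = 1800400.00 / 12860.00 = 140.00 in
y_c = 1776740.00 / 12860.00 = 138.16 in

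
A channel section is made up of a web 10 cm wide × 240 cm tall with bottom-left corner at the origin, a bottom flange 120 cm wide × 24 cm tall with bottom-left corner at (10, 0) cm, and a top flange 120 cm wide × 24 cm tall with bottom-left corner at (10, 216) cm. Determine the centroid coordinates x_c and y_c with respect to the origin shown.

web: A = 10 × 240 = 2400.00, centroid at (5.00, 120.00).
bottom flange: A = 120 × 24 = 2880.00, centroid at (70.00, 12.00).
top flange: A = 120 × 24 = 2880.00, centroid at (70.00, 228.00).
ΣA = 8160.00 cm²
ΣAx_c = (2400.00)(5.00) + (2880.00)(70.00) + (2880.00)(70.00) = 415200.00 cm³
ΣAy_c = (2400.00)(120.00) + (2880.00)(12.00) + (2880.00)(228.00) = 979200.00 cm³
x_c = 415200.00 / 8160.00 = 50.88 cm
y_c = 979200.00 / 8160.00 = 120.00 cm

x_c = 50.88 cm, y_c = 120.00 cm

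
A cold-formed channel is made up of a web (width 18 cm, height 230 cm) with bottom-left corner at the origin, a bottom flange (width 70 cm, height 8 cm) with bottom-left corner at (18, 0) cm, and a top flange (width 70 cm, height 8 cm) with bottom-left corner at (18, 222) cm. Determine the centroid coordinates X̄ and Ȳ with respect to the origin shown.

X̄ = 18.37 cm, Ȳ = 115.00 cm

web: A = 18 × 230 = 4140.00, centroid at (9.00, 115.00).
bottom flange: A = 70 × 8 = 560.00, centroid at (53.00, 4.00).
top flange: A = 70 × 8 = 560.00, centroid at (53.00, 226.00).
ΣA = 5260.00 cm²
ΣAX̄ = (4140.00)(9.00) + (560.00)(53.00) + (560.00)(53.00) = 96620.00 cm³
ΣAȲ = (4140.00)(115.00) + (560.00)(4.00) + (560.00)(226.00) = 604900.00 cm³
X̄ = 96620.00 / 5260.00 = 18.37 cm
Ȳ = 604900.00 / 5260.00 = 115.00 cm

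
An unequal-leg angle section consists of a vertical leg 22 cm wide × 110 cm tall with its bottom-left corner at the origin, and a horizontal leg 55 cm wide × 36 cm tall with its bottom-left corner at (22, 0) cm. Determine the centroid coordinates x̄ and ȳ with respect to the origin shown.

vertical leg: A = 22 × 110 = 2420.00, centroid at (11.00, 55.00).
horizontal leg: A = 55 × 36 = 1980.00, centroid at (49.50, 18.00).
ΣA = 4400.00 cm², ΣAx̄ = 124630.00 cm³, ΣAȳ = 168740.00 cm³.
x̄ = 124630.00/4400.00 = 28.32 cm; ȳ = 168740.00/4400.00 = 38.35 cm.

x̄ = 28.32 cm, ȳ = 38.35 cm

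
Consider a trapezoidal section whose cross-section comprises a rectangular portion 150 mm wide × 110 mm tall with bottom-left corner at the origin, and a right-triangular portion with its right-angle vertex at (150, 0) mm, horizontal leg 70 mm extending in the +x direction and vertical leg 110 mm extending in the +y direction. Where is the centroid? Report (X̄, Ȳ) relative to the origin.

rectangular portion: A = 150 × 110 = 16500.00, centroid at (75.00, 55.00).
triangular portion: A = ½·70·110 = 3850.00, centroid at (173.33, 36.67).
ΣA = 20350.00 mm²
ΣAX̄ = (16500.00)(75.00) + (3850.00)(173.33) = 1904833.33 mm³
ΣAȲ = (16500.00)(55.00) + (3850.00)(36.67) = 1048666.67 mm³
X̄ = 1904833.33 / 20350.00 = 93.60 mm
Ȳ = 1048666.67 / 20350.00 = 51.53 mm

X̄ = 93.60 mm, Ȳ = 51.53 mm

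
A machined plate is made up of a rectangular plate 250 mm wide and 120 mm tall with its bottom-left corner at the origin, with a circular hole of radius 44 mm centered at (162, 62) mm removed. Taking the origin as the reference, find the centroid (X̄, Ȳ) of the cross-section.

X̄ = 115.59 mm, Ȳ = 59.49 mm

plate: A = 250 × 120 = 30000.00, centroid at (125.00, 60.00).
hole: A = −π·44² = -6082.12, centroid at (162.00, 62.00).
ΣA = 23917.88 mm², ΣAX̄ = 2764696.01 mm³, ΣAȲ = 1422908.35 mm³.
X̄ = 2764696.01/23917.88 = 115.59 mm; Ȳ = 1422908.35/23917.88 = 59.49 mm.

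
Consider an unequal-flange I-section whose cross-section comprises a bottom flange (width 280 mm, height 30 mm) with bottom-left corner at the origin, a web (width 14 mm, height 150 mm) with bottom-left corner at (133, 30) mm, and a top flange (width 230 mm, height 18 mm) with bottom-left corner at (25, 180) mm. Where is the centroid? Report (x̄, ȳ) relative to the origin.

bottom flange: A = 280 × 30 = 8400.00, centroid at (140.00, 15.00).
web: A = 14 × 150 = 2100.00, centroid at (140.00, 105.00).
top flange: A = 230 × 18 = 4140.00, centroid at (140.00, 189.00).
ΣA = 14640.00 mm², ΣAx̄ = 2049600.00 mm³, ΣAȳ = 1128960.00 mm³.
x̄ = 2049600.00/14640.00 = 140.00 mm; ȳ = 1128960.00/14640.00 = 77.11 mm.

x̄ = 140.00 mm, ȳ = 77.11 mm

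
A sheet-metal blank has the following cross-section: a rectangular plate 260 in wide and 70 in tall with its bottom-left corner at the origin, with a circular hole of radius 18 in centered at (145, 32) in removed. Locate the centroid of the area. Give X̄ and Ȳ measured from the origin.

plate: A = 260 × 70 = 18200.00, centroid at (130.00, 35.00).
hole: A = −π·18² = -1017.88, centroid at (145.00, 32.00).
ΣA = 17182.12 in²
ΣAX̄ = (18200.00)(130.00) + (-1017.88)(145.00) = 2218407.98 in³
ΣAȲ = (18200.00)(35.00) + (-1017.88)(32.00) = 604427.97 in³
X̄ = 2218407.98 / 17182.12 = 129.11 in
Ȳ = 604427.97 / 17182.12 = 35.18 in

X̄ = 129.11 in, Ȳ = 35.18 in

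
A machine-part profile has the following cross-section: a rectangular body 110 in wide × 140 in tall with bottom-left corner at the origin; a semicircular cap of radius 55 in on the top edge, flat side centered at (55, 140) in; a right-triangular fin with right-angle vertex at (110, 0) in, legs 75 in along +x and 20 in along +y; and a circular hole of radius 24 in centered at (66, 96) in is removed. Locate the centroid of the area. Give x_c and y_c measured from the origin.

x_c = 57.10 in, y_c = 88.28 in

rectangular body: A = 110 × 140 = 15400.00, centroid at (55.00, 70.00).
semicircular top: A = ½π·55² = 4751.66, centroid at (55.00, 163.34).
triangular fin: A = ½·75·20 = 750.00, centroid at (135.00, 6.67).
hole: A = −π·24² = -1809.56, centroid at (66.00, 96.00).
ΣA = 19092.10 in²
ΣAx_c = (15400.00)(55.00) + (4751.66)(55.00) + (750.00)(135.00) + (-1809.56)(66.00) = 1090160.45 in³
ΣAy_c = (15400.00)(70.00) + (4751.66)(163.34) + (750.00)(6.67) + (-1809.56)(96.00) = 1685431.40 in³
x_c = 1090160.45 / 19092.10 = 57.10 in
y_c = 1685431.40 / 19092.10 = 88.28 in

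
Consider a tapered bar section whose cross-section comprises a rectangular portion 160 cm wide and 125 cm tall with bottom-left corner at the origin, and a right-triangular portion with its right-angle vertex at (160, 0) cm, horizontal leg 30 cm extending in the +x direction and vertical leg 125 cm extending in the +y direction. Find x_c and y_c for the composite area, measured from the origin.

Part | A | x̄ᵢ | ȳᵢ | A·x̄ᵢ | A·ȳᵢ
rectangular portion | 20000.00 | 80.00 | 62.50 | 1600000.00 | 1250000.00
triangular portion | 1875.00 | 170.00 | 41.67 | 318750.00 | 78125.00
Σ | 21875.00 |  |  | 1918750.00 | 1328125.00
x_c = 1918750.00 / 21875.00 = 87.71 cm
y_c = 1328125.00 / 21875.00 = 60.71 cm

x_c = 87.71 cm, y_c = 60.71 cm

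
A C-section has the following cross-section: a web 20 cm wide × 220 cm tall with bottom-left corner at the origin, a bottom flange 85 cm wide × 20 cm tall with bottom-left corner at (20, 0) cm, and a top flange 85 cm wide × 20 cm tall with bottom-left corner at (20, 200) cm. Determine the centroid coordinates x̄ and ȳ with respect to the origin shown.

x̄ = 32.88 cm, ȳ = 110.00 cm

web: A = 20 × 220 = 4400.00, centroid at (10.00, 110.00).
bottom flange: A = 85 × 20 = 1700.00, centroid at (62.50, 10.00).
top flange: A = 85 × 20 = 1700.00, centroid at (62.50, 210.00).
ΣA = 7800.00 cm²
ΣAx̄ = (4400.00)(10.00) + (1700.00)(62.50) + (1700.00)(62.50) = 256500.00 cm³
ΣAȳ = (4400.00)(110.00) + (1700.00)(10.00) + (1700.00)(210.00) = 858000.00 cm³
x̄ = 256500.00 / 7800.00 = 32.88 cm
ȳ = 858000.00 / 7800.00 = 110.00 cm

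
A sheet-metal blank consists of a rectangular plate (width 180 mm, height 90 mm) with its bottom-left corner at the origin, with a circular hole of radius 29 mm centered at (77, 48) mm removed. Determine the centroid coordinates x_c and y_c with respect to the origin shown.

x_c = 92.53 mm, y_c = 44.42 mm

Part | A | x̄ᵢ | ȳᵢ | A·x̄ᵢ | A·ȳᵢ
plate | 16200.00 | 90.00 | 45.00 | 1458000.00 | 729000.00
hole | -2642.08 | 77.00 | 48.00 | -203440.12 | -126819.81
Σ | 13557.92 |  |  | 1254559.88 | 602180.19
x_c = 1254559.88 / 13557.92 = 92.53 mm
y_c = 602180.19 / 13557.92 = 44.42 mm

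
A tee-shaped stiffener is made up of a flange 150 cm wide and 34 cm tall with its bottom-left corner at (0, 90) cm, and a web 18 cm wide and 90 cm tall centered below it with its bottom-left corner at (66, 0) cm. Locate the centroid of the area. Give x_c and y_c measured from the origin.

x_c = 75.00 cm, y_c = 92.05 cm

web: A = 18 × 90 = 1620.00, centroid at (75.00, 45.00).
flange: A = 150 × 34 = 5100.00, centroid at (75.00, 107.00).
ΣA = 6720.00 cm²
ΣAx_c = (1620.00)(75.00) + (5100.00)(75.00) = 504000.00 cm³
ΣAy_c = (1620.00)(45.00) + (5100.00)(107.00) = 618600.00 cm³
x_c = 504000.00 / 6720.00 = 75.00 cm
y_c = 618600.00 / 6720.00 = 92.05 cm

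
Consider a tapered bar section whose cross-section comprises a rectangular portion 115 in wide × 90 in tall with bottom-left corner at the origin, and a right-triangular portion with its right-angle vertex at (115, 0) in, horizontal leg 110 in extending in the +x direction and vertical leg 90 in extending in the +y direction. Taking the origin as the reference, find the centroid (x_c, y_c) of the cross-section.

x_c = 87.97 in, y_c = 40.15 in

rectangular portion: A = 115 × 90 = 10350.00, centroid at (57.50, 45.00).
triangular portion: A = ½·110·90 = 4950.00, centroid at (151.67, 30.00).
ΣA = 15300.00 in²
ΣAx_c = (10350.00)(57.50) + (4950.00)(151.67) = 1345875.00 in³
ΣAy_c = (10350.00)(45.00) + (4950.00)(30.00) = 614250.00 in³
x_c = 1345875.00 / 15300.00 = 87.97 in
y_c = 614250.00 / 15300.00 = 40.15 in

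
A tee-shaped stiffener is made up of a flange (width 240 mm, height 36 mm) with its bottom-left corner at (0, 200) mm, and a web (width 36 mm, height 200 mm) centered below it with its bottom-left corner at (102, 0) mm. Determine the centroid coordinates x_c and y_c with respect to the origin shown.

web: A = 36 × 200 = 7200.00, centroid at (120.00, 100.00).
flange: A = 240 × 36 = 8640.00, centroid at (120.00, 218.00).
ΣA = 15840.00 mm², ΣAx_c = 1900800.00 mm³, ΣAy_c = 2603520.00 mm³.
x_c = 1900800.00/15840.00 = 120.00 mm; y_c = 2603520.00/15840.00 = 164.36 mm.

x_c = 120.00 mm, y_c = 164.36 mm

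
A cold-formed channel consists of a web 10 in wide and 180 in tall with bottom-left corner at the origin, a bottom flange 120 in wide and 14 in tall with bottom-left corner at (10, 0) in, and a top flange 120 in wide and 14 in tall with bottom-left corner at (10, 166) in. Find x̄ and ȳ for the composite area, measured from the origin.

Part | A | x̄ᵢ | ȳᵢ | A·x̄ᵢ | A·ȳᵢ
web | 1800.00 | 5.00 | 90.00 | 9000.00 | 162000.00
bottom flange | 1680.00 | 70.00 | 7.00 | 117600.00 | 11760.00
top flange | 1680.00 | 70.00 | 173.00 | 117600.00 | 290640.00
Σ | 5160.00 |  |  | 244200.00 | 464400.00
x̄ = 244200.00 / 5160.00 = 47.33 in
ȳ = 464400.00 / 5160.00 = 90.00 in

x̄ = 47.33 in, ȳ = 90.00 in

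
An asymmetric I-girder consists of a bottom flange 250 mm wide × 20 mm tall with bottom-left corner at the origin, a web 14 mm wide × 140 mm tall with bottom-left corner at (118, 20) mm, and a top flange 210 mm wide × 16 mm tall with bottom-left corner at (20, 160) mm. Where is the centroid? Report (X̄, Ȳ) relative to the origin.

bottom flange: A = 250 × 20 = 5000.00, centroid at (125.00, 10.00).
web: A = 14 × 140 = 1960.00, centroid at (125.00, 90.00).
top flange: A = 210 × 16 = 3360.00, centroid at (125.00, 168.00).
ΣA = 10320.00 mm², ΣAX̄ = 1290000.00 mm³, ΣAȲ = 790880.00 mm³.
X̄ = 1290000.00/10320.00 = 125.00 mm; Ȳ = 790880.00/10320.00 = 76.64 mm.

X̄ = 125.00 mm, Ȳ = 76.64 mm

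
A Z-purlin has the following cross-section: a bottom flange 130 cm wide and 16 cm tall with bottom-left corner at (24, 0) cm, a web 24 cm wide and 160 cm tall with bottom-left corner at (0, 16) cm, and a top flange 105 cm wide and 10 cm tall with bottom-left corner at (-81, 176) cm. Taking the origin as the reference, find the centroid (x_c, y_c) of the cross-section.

bottom flange: A = 130 × 16 = 2080.00, centroid at (89.00, 8.00).
web: A = 24 × 160 = 3840.00, centroid at (12.00, 96.00).
top flange: A = 105 × 10 = 1050.00, centroid at (-28.50, 181.00).
ΣA = 6970.00 cm²
ΣAx_c = (2080.00)(89.00) + (3840.00)(12.00) + (1050.00)(-28.50) = 201275.00 cm³
ΣAy_c = (2080.00)(8.00) + (3840.00)(96.00) + (1050.00)(181.00) = 575330.00 cm³
x_c = 201275.00 / 6970.00 = 28.88 cm
y_c = 575330.00 / 6970.00 = 82.54 cm

x_c = 28.88 cm, y_c = 82.54 cm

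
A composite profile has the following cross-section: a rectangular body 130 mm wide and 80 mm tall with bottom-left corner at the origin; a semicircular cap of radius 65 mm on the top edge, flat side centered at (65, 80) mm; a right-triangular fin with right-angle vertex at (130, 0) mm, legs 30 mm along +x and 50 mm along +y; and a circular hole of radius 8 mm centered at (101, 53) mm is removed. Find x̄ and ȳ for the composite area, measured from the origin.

x̄ = 67.79 mm, ȳ = 64.36 mm

rectangular body: A = 130 × 80 = 10400.00, centroid at (65.00, 40.00).
semicircular top: A = ½π·65² = 6636.61, centroid at (65.00, 107.59).
triangular fin: A = ½·30·50 = 750.00, centroid at (140.00, 16.67).
hole: A = −π·8² = -201.06, centroid at (101.00, 53.00).
ΣA = 17585.55 mm², ΣAx̄ = 1192072.69 mm³, ΣAȳ = 1131856.21 mm³.
x̄ = 1192072.69/17585.55 = 67.79 mm; ȳ = 1131856.21/17585.55 = 64.36 mm.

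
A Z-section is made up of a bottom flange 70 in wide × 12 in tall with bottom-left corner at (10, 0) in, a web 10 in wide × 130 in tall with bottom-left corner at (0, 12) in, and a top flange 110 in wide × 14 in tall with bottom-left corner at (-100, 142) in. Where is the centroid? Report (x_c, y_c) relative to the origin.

x_c = -6.79 in, y_c = 90.92 in

bottom flange: A = 70 × 12 = 840.00, centroid at (45.00, 6.00).
web: A = 10 × 130 = 1300.00, centroid at (5.00, 77.00).
top flange: A = 110 × 14 = 1540.00, centroid at (-45.00, 149.00).
ΣA = 3680.00 in², ΣAx_c = -25000.00 in³, ΣAy_c = 334600.00 in³.
x_c = -25000.00/3680.00 = -6.79 in; y_c = 334600.00/3680.00 = 90.92 in.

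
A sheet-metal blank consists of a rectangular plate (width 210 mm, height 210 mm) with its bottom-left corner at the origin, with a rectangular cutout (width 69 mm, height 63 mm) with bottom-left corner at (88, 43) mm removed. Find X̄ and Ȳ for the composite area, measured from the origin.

plate: A = 210 × 210 = 44100.00, centroid at (105.00, 105.00).
hole: A = −(69 × 63) = -4347.00, centroid at (122.50, 74.50).
ΣA = 39753.00 mm²
ΣAX̄ = (44100.00)(105.00) + (-4347.00)(122.50) = 4097992.50 mm³
ΣAȲ = (44100.00)(105.00) + (-4347.00)(74.50) = 4306648.50 mm³
X̄ = 4097992.50 / 39753.00 = 103.09 mm
Ȳ = 4306648.50 / 39753.00 = 108.34 mm

X̄ = 103.09 mm, Ȳ = 108.34 mm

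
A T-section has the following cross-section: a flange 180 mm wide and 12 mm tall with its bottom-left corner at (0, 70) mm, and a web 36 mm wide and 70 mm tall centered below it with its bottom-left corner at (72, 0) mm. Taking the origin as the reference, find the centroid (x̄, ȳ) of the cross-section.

web: A = 36 × 70 = 2520.00, centroid at (90.00, 35.00).
flange: A = 180 × 12 = 2160.00, centroid at (90.00, 76.00).
ΣA = 4680.00 mm²
ΣAx̄ = (2520.00)(90.00) + (2160.00)(90.00) = 421200.00 mm³
ΣAȳ = (2520.00)(35.00) + (2160.00)(76.00) = 252360.00 mm³
x̄ = 421200.00 / 4680.00 = 90.00 mm
ȳ = 252360.00 / 4680.00 = 53.92 mm

x̄ = 90.00 mm, ȳ = 53.92 mm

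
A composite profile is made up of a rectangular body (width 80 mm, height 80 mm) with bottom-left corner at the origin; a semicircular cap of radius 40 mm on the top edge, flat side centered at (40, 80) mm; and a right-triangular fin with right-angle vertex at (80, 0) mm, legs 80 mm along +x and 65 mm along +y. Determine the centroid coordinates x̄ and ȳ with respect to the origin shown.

x̄ = 55.06 mm, ȳ = 48.30 mm

rectangular body: A = 80 × 80 = 6400.00, centroid at (40.00, 40.00).
semicircular top: A = ½π·40² = 2513.27, centroid at (40.00, 96.98).
triangular fin: A = ½·80·65 = 2600.00, centroid at (106.67, 21.67).
ΣA = 11513.27 mm², ΣAx̄ = 633864.30 mm³, ΣAȳ = 556061.93 mm³.
x̄ = 633864.30/11513.27 = 55.06 mm; ȳ = 556061.93/11513.27 = 48.30 mm.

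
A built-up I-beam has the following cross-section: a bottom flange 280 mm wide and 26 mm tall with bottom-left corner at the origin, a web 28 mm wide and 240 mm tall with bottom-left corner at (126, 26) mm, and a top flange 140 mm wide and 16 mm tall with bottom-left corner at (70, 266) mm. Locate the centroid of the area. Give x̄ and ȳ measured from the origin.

bottom flange: A = 280 × 26 = 7280.00, centroid at (140.00, 13.00).
web: A = 28 × 240 = 6720.00, centroid at (140.00, 146.00).
top flange: A = 140 × 16 = 2240.00, centroid at (140.00, 274.00).
ΣA = 16240.00 mm²
ΣAx̄ = (7280.00)(140.00) + (6720.00)(140.00) + (2240.00)(140.00) = 2273600.00 mm³
ΣAȳ = (7280.00)(13.00) + (6720.00)(146.00) + (2240.00)(274.00) = 1689520.00 mm³
x̄ = 2273600.00 / 16240.00 = 140.00 mm
ȳ = 1689520.00 / 16240.00 = 104.03 mm

x̄ = 140.00 mm, ȳ = 104.03 mm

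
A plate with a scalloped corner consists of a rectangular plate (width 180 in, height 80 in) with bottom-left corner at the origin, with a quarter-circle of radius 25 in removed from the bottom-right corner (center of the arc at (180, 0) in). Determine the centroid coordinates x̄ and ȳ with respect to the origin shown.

plate: A = 180 × 80 = 14400.00, centroid at (90.00, 40.00).
removed quarter-circle: A = −¼π·25² = -490.87, centroid at (169.39, 10.61).
ΣA = 13909.13 in², ΣAx̄ = 1212851.04 in³, ΣAȳ = 570791.67 in³.
x̄ = 1212851.04/13909.13 = 87.20 in; ȳ = 570791.67/13909.13 = 41.04 in.

x̄ = 87.20 in, ȳ = 41.04 in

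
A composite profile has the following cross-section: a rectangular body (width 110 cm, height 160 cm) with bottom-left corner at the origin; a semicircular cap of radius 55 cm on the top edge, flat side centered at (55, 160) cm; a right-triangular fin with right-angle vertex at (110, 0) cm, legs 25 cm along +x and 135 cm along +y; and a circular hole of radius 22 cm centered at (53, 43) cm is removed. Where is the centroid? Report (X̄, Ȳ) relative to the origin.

X̄ = 59.88 cm, Ȳ = 101.68 cm

Part | A | x̄ᵢ | ȳᵢ | A·x̄ᵢ | A·ȳᵢ
rectangular body | 17600.00 | 55.00 | 80.00 | 968000.00 | 1408000.00
semicircular top | 4751.66 | 55.00 | 183.34 | 261341.24 | 871182.09
triangular fin | 1687.50 | 118.33 | 45.00 | 199687.50 | 75937.50
hole | -1520.53 | 53.00 | 43.00 | -80588.13 | -65382.83
Σ | 22518.63 |  |  | 1348440.60 | 2289736.76
X̄ = 1348440.60 / 22518.63 = 59.88 cm
Ȳ = 2289736.76 / 22518.63 = 101.68 cm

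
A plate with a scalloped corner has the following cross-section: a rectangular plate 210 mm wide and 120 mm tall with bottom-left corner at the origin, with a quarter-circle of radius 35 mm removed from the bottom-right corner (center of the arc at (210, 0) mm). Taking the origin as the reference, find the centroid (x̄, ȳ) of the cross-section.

plate: A = 210 × 120 = 25200.00, centroid at (105.00, 60.00).
removed quarter-circle: A = −¼π·35² = -962.11, centroid at (195.15, 14.85).
ΣA = 24237.89 mm²
ΣAx̄ = (25200.00)(105.00) + (-962.11)(195.15) = 2458247.99 mm³
ΣAȳ = (25200.00)(60.00) + (-962.11)(14.85) = 1497708.33 mm³
x̄ = 2458247.99 / 24237.89 = 101.42 mm
ȳ = 1497708.33 / 24237.89 = 61.79 mm

x̄ = 101.42 mm, ȳ = 61.79 mm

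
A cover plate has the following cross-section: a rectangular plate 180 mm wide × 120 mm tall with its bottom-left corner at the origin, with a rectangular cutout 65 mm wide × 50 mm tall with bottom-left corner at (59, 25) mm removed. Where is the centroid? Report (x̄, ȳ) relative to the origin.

Part | A | x̄ᵢ | ȳᵢ | A·x̄ᵢ | A·ȳᵢ
plate | 21600.00 | 90.00 | 60.00 | 1944000.00 | 1296000.00
hole | -3250.00 | 91.50 | 50.00 | -297375.00 | -162500.00
Σ | 18350.00 |  |  | 1646625.00 | 1133500.00
x̄ = 1646625.00 / 18350.00 = 89.73 mm
ȳ = 1133500.00 / 18350.00 = 61.77 mm

x̄ = 89.73 mm, ȳ = 61.77 mm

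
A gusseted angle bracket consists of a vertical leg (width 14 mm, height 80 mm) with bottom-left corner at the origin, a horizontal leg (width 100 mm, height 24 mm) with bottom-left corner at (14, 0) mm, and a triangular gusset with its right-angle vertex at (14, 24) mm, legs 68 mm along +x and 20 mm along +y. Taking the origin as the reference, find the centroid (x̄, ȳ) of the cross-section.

vertical leg: A = 14 × 80 = 1120.00, centroid at (7.00, 40.00).
horizontal leg: A = 100 × 24 = 2400.00, centroid at (64.00, 12.00).
gusset: A = ½·68·20 = 680.00, centroid at (36.67, 30.67).
ΣA = 4200.00 mm²
ΣAx̄ = (1120.00)(7.00) + (2400.00)(64.00) + (680.00)(36.67) = 186373.33 mm³
ΣAȳ = (1120.00)(40.00) + (2400.00)(12.00) + (680.00)(30.67) = 94453.33 mm³
x̄ = 186373.33 / 4200.00 = 44.37 mm
ȳ = 94453.33 / 4200.00 = 22.49 mm

x̄ = 44.37 mm, ȳ = 22.49 mm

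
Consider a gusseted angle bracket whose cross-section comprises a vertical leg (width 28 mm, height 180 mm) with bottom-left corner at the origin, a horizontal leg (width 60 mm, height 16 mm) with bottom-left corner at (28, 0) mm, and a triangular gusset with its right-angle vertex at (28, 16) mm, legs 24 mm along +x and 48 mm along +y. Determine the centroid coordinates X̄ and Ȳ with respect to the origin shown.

X̄ = 22.35 mm, Ȳ = 72.95 mm

Part | A | x̄ᵢ | ȳᵢ | A·x̄ᵢ | A·ȳᵢ
vertical leg | 5040.00 | 14.00 | 90.00 | 70560.00 | 453600.00
horizontal leg | 960.00 | 58.00 | 8.00 | 55680.00 | 7680.00
gusset | 576.00 | 36.00 | 32.00 | 20736.00 | 18432.00
Σ | 6576.00 |  |  | 146976.00 | 479712.00
X̄ = 146976.00 / 6576.00 = 22.35 mm
Ȳ = 479712.00 / 6576.00 = 72.95 mm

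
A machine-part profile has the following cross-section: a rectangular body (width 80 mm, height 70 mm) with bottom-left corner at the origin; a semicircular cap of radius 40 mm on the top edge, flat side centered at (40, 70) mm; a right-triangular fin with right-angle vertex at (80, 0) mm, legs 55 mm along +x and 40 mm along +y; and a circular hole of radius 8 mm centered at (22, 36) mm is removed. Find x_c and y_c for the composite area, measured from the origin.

x_c = 47.52 mm, y_c = 46.83 mm

Part | A | x̄ᵢ | ȳᵢ | A·x̄ᵢ | A·ȳᵢ
rectangular body | 5600.00 | 40.00 | 35.00 | 224000.00 | 196000.00
semicircular top | 2513.27 | 40.00 | 86.98 | 100530.96 | 218595.86
triangular fin | 1100.00 | 98.33 | 13.33 | 108166.67 | 14666.67
hole | -201.06 | 22.00 | 36.00 | -4423.36 | -7238.23
Σ | 9012.21 |  |  | 428274.27 | 422024.29
x_c = 428274.27 / 9012.21 = 47.52 mm
y_c = 422024.29 / 9012.21 = 46.83 mm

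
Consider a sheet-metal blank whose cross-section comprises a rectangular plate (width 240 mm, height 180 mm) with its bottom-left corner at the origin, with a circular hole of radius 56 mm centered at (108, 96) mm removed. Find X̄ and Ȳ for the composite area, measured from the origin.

X̄ = 123.55 mm, Ȳ = 88.23 mm

plate: A = 240 × 180 = 43200.00, centroid at (120.00, 90.00).
hole: A = −π·56² = -9852.03, centroid at (108.00, 96.00).
ΣA = 33347.97 mm²
ΣAX̄ = (43200.00)(120.00) + (-9852.03)(108.00) = 4119980.27 mm³
ΣAȲ = (43200.00)(90.00) + (-9852.03)(96.00) = 2942204.68 mm³
X̄ = 4119980.27 / 33347.97 = 123.55 mm
Ȳ = 2942204.68 / 33347.97 = 88.23 mm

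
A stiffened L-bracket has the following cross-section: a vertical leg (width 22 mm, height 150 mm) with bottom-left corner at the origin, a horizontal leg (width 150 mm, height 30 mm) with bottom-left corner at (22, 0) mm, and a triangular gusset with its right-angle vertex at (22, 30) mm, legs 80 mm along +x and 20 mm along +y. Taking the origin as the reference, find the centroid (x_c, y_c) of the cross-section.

Part | A | x̄ᵢ | ȳᵢ | A·x̄ᵢ | A·ȳᵢ
vertical leg | 3300.00 | 11.00 | 75.00 | 36300.00 | 247500.00
horizontal leg | 4500.00 | 97.00 | 15.00 | 436500.00 | 67500.00
gusset | 800.00 | 48.67 | 36.67 | 38933.33 | 29333.33
Σ | 8600.00 |  |  | 511733.33 | 344333.33
x_c = 511733.33 / 8600.00 = 59.50 mm
y_c = 344333.33 / 8600.00 = 40.04 mm

x_c = 59.50 mm, y_c = 40.04 mm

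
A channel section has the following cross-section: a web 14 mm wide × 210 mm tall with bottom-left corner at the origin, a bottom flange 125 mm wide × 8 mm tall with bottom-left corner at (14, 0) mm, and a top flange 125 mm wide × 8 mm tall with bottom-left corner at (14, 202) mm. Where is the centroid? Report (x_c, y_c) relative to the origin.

x_c = 35.14 mm, y_c = 105.00 mm

web: A = 14 × 210 = 2940.00, centroid at (7.00, 105.00).
bottom flange: A = 125 × 8 = 1000.00, centroid at (76.50, 4.00).
top flange: A = 125 × 8 = 1000.00, centroid at (76.50, 206.00).
ΣA = 4940.00 mm², ΣAx_c = 173580.00 mm³, ΣAy_c = 518700.00 mm³.
x_c = 173580.00/4940.00 = 35.14 mm; y_c = 518700.00/4940.00 = 105.00 mm.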